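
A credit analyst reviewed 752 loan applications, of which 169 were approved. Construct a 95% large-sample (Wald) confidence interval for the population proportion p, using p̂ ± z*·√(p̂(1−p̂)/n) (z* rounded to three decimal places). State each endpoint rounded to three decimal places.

p̂ = 169/752 = 0.22473.
Standard error of p̂: √(0.174229/752) = √0.000231687 = 0.015221.
The 95% critical value is z* = 1.960.
Margin = 1.960·0.015221 = 0.02983.
CI: 0.22473 ± 0.02983 = (0.195, 0.255).

(0.195, 0.255)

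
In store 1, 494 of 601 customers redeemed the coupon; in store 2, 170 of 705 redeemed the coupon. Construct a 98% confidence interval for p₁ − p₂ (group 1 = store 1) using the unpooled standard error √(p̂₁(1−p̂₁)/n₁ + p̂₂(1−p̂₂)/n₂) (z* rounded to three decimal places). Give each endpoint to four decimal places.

p̂₁ = 0.82196, p̂₂ = 0.24113, so the observed difference is 0.58083.
Unpooled SE = √(p̂₁(1−p̂₁)/n₁ + p̂₂(1−p̂₂)/n₂) = √(0.000243493 + 0.000259559) = 0.022429.
z* = 2.326 at the 98% level. Margin = 2.326·0.022429 = 0.05217.
So the interval runs from 0.5287 to 0.6330.

(0.5287, 0.6330)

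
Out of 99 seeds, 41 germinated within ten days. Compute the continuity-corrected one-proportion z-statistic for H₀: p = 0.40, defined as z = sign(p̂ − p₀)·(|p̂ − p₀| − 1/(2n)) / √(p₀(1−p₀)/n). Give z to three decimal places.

With x = 41 successes in n = 99, p̂ = 0.41414. p̂ − p₀ = 0.014141.
1/(2n) = 0.005051.
Corrected numerator: |0.014141| − 0.005051 = 0.009090.
Null standard error: √(0.40·0.60/99) = √0.002424242 = 0.049237.
z = (+)0.009090/0.049237 = 0.185.

z = 0.185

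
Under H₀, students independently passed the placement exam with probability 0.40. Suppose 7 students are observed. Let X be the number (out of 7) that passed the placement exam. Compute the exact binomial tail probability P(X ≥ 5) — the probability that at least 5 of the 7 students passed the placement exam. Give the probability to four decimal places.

X is binomial with n = 7 and p = 0.40.
P(X ≥ 5) = C(7,5)·0.40^5·0.60^2 + C(7,6)·0.40^6·0.60^1 + C(7,7)·0.40^7·0.60^0.
= 0.077414 + 0.017203 + 0.001638 = 0.0963.

P = 0.0963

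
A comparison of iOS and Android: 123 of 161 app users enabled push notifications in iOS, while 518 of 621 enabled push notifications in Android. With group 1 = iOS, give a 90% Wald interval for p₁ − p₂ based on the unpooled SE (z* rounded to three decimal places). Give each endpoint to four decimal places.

(-0.1304, -0.0099)

p̂₁ = 123/161 = 0.76398, p̂₂ = 518/621 = 0.83414; p̂₁ − p̂₂ = -0.07016.
Unpooled SE = √(p̂₁(1−p̂₁)/n₁ + p̂₂(1−p̂₂)/n₂) = √(0.001119982 + 0.000222788) = 0.036644.
For 90% confidence, z* = 1.645. Margin of error = 0.06028.
Interval: -0.07016 ± 0.06028 → (-0.1304, -0.0099).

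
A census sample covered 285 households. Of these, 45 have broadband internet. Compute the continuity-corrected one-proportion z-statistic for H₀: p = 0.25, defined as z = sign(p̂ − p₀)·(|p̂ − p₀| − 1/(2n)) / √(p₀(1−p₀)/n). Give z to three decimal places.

z = -3.523

Sample proportion p̂ = 45/285 = 0.15789. p̂ − p₀ = -0.092105.
Continuity correction 1/(2n) = 1/570 = 0.001754.
Corrected numerator: |-0.092105| − 0.001754 = 0.090351.
Under H₀, SE = √(p₀(1−p₀)/n) = √(0.25·0.75/285) = √0.000657895 = 0.025649.
z = (−)0.090351/0.025649 = -3.523.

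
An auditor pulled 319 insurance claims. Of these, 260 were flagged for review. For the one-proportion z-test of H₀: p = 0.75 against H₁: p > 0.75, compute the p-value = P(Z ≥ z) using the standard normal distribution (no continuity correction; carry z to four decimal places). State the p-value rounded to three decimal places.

With x = 260 successes in n = 319, p̂ = 0.81505.
SE₀ = √(0.75·0.25/319) = 0.024244.
z = (p̂ − p₀)/SE = (260/319 − 0.75)/0.024244 ≈ 2.6830.
From the standard normal, P(Z ≥ z) = 0.004.

p-value = 0.004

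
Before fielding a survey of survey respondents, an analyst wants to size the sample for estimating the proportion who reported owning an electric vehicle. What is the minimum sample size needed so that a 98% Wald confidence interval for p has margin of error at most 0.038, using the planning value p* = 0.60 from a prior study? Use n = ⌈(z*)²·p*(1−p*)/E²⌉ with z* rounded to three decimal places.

n = 900

For 98% confidence, z* = 2.326.
p*(1−p*) = 0.2400.
Required n before rounding: 5.410276 × 0.2400 / 0.038² = 899.215.
⌈899.215⌉ = 900.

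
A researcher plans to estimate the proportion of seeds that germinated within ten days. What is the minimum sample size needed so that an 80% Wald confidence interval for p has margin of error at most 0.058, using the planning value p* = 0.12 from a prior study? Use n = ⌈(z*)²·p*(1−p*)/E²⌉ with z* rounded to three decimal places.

The 80% critical value is z* = 1.282.
p*(1−p*) = 0.12·0.88 = 0.1056.
Required n before rounding: 1.643524 × 0.1056 / 0.058² = 51.592.
Rounding up, n = 52.

n = 52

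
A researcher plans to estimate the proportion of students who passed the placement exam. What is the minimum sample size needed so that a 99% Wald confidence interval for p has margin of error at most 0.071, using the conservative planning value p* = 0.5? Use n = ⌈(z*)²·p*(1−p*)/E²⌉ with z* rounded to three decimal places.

The 99% critical value is z* = 2.576.
p*(1−p*) = 0.2500.
(z*)²·p*(1−p*)/E² = 6.635776·0.2500/0.005041 = 329.090.
⌈329.090⌉ = 330.

n = 330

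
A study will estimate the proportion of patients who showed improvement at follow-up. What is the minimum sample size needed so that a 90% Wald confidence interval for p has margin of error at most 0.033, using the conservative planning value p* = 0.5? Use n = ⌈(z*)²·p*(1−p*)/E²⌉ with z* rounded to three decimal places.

n = 622

For 90% confidence, z* = 1.645.
p*(1−p*) = 0.50·0.50 = 0.2500.
(z*)²·p*(1−p*)/E² = 2.706025·0.2500/0.001089 = 621.218.
Rounding up, n = 622.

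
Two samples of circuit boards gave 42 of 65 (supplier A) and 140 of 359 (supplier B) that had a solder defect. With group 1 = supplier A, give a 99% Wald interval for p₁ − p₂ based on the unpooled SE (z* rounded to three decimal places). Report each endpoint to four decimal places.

(0.0896, 0.4227)

p̂₁ = 0.64615, p̂₂ = 0.38997, so the observed difference is 0.25618.
Unpooled SE = √(p̂₁(1−p̂₁)/n₁ + p̂₂(1−p̂₂)/n₂) = √(0.003517524 + 0.000662657) = 0.064654.
z* = 2.576 at the 99% level. Margin of error = 0.16655.
CI: 0.25618 ± 0.16655 = (0.0896, 0.4227).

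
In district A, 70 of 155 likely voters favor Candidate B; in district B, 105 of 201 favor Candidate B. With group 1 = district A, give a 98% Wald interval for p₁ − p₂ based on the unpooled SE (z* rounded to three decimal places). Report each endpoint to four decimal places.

p̂₁ = 70/155 = 0.45161, p̂₂ = 105/201 = 0.52239; p̂₁ − p̂₂ = -0.07078.
SE = √(0.001597798 + 0.001241287) = √0.002839085 = 0.053283.
For 98% confidence, z* = 2.326. Margin of error = 0.12394.
So the interval runs from -0.1947 to 0.0532.

(-0.1947, 0.0532)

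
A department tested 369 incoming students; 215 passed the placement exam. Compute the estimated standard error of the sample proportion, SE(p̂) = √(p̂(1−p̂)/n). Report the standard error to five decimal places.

SE = 0.02567

The sample proportion is 215/369 = 0.58266.
p̂(1−p̂) = 0.58266·0.41734 = 0.243167.
SE = √(0.243167/369) = √0.000658989 = 0.02567.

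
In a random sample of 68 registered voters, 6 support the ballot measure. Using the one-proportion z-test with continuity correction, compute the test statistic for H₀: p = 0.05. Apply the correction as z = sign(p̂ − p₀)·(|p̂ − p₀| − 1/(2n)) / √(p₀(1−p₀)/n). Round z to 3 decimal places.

With x = 6 successes in n = 68, p̂ = 0.08824. p̂ − p₀ = 0.038235.
1/(2n) = 0.007353.
Corrected numerator: |0.038235| − 0.007353 = 0.030882.
Null standard error: √(0.05·0.95/68) = √0.000698529 = 0.026430.
z = (+)0.030882/0.026430 = 1.168.

z = 1.168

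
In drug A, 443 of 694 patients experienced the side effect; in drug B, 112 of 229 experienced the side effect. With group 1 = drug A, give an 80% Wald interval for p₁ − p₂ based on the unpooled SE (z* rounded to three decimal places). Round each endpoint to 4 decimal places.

p̂₁ = 443/694 = 0.63833, p̂₂ = 112/229 = 0.48908; p̂₁ − p̂₂ = 0.14925.
SE = √(0.000332659 + 0.001091183) = √0.001423842 = 0.037734.
The 80% critical value is z* = 1.282. Margin of error = 0.04837.
Interval: 0.14925 ± 0.04837 → (0.1009, 0.1976).

(0.1009, 0.1976)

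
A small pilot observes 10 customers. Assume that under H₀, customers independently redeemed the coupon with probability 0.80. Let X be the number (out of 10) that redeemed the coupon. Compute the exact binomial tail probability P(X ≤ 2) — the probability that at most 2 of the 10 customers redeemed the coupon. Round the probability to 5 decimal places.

P = 0.00008

X is binomial with n = 10 and p = 0.80.
P(X ≤ 2) = C(10,0)·0.80^0·0.20^10 + C(10,1)·0.80^1·0.20^9 + C(10,2)·0.80^2·0.20^8.
= 0.000000 + 0.000004 + 0.000074 = 0.00008.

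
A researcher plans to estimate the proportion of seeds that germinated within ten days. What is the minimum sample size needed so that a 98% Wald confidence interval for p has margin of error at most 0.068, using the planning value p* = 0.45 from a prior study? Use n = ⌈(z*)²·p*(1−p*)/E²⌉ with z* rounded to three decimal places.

n = 290

z* = 2.326 at the 98% level.
p*(1−p*) = 0.45·0.55 = 0.2475.
Required n before rounding: 5.410276 × 0.2475 / 0.068² = 289.585.
⌈289.585⌉ = 290.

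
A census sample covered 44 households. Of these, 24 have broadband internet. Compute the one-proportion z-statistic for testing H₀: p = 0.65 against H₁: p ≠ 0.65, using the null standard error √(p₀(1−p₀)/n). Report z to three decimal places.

p̂ = 24/44 = 0.54545.
Null standard error: √(0.65·0.35/44) = √0.005170455 = 0.071906.
z = (p̂ − p₀)/SE = (0.54545 − 0.65)/0.071906 = -1.454.

z = -1.454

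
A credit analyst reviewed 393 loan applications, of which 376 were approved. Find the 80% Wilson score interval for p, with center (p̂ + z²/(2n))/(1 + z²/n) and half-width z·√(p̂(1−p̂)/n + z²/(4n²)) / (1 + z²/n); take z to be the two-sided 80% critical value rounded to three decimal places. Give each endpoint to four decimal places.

(0.9416, 0.9681)

Here p̂ = 376/393 = 0.95674 and z = 1.282 (z² = 1.643524).
1 + z²/n = 1.004182.
Center = (0.95674 + 0.002091)/1.004182 = 0.95484.
Radicand: p̂(1−p̂)/n + z²/(4n²) = 0.000105307 + 0.000002660 = 0.000107967.
Half-width = 1.282·√0.000107967/1.004182 = 0.01327.
CI: 0.95484 ± 0.01327 = (0.9416, 0.9681).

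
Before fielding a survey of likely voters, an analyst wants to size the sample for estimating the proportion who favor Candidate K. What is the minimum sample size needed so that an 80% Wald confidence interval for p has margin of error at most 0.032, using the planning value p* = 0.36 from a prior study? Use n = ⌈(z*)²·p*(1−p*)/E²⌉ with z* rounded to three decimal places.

z* = 1.282 at the 80% level.
p*(1−p*) = 0.36·0.64 = 0.2304.
(z*)²·p*(1−p*)/E² = 1.643524·0.2304/0.001024 = 369.793.
⌈369.793⌉ = 370.

n = 370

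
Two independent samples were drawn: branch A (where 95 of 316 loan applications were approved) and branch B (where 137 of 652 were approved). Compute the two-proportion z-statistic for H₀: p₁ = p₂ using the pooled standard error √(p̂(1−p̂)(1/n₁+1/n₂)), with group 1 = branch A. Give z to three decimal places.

z = 3.093

p̂₁ = 95/316 = 0.30063, p̂₂ = 137/652 = 0.21012.
Pooled p̂ = (95+137)/(316+652) = 232/968 = 0.23967.
SE = √[p̂(1−p̂)(1/n₁+1/n₂)] = √[0.23967·0.76033·(1/316+1/652)] ≈ 0.029260.
z = 0.09051/0.029260 = 3.093.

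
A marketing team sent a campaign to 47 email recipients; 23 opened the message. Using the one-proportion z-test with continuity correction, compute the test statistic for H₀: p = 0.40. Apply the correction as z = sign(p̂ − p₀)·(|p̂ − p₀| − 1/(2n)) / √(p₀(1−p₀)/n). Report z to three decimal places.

Sample proportion p̂ = 23/47 = 0.48936. p̂ − p₀ = 0.089362.
1/(2n) = 0.010638.
Corrected numerator: |0.089362| − 0.010638 = 0.078724.
SE₀ = √(0.40·0.60/47) = 0.071459.
z = (+)0.078724/0.071459 = 1.102.

z = 1.102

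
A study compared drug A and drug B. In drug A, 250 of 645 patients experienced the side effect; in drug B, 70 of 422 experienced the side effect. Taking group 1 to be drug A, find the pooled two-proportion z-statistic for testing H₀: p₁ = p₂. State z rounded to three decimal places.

z = 7.728

Sample proportions: p̂₁ = 250/645 = 0.38760 and p̂₂ = 70/422 = 0.16588.
Pooled p̂ = (250+70)/(645+422) = 320/1067 = 0.29991.
SE = √[p̂(1−p̂)(1/n₁+1/n₂)] = √[0.29991·0.70009·(1/645+1/422)] ≈ 0.028689.
z = (p̂₁ − p̂₂)/SE = (0.38760 − 0.16588)/0.028689 = 0.22172/0.028689 = 7.728.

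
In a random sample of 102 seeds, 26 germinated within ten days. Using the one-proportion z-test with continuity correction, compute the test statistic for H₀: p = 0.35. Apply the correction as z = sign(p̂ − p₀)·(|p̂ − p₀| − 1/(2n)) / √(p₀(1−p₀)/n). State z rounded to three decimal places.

The sample proportion is 26/102 = 0.25490. p̂ − p₀ = -0.095098.
1/(2n) = 0.004902.
Corrected numerator: |-0.095098| − 0.004902 = 0.090196.
Null standard error: √(0.35·0.65/102) = √0.002230392 = 0.047227.
z = −0.090196/0.047227 = -1.910.

z = -1.910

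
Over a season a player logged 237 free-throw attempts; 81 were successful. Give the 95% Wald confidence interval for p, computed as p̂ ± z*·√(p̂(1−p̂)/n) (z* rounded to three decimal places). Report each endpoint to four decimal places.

(0.2814, 0.4022)

Sample proportion p̂ = 81/237 = 0.34177.
SE(p̂) = √(0.34177·0.65823/237) = 0.030809.
For 95% confidence, z* = 1.960.
Margin = 1.960·0.030809 = 0.06039.
So the interval runs from 0.2814 to 0.4022.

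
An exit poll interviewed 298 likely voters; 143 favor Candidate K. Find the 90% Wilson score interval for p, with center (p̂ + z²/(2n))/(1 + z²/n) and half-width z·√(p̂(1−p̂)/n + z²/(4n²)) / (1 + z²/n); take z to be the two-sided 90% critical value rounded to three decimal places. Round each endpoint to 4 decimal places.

(0.4327, 0.5274)

p̂ = 143/298 = 0.47987; z = 1.645, so z² = 2.706025.
1 + z²/n = 1.009081.
Adjusted center: (0.47987 + z²/(2n))/1.009081 = 0.48005.
Radicand: p̂(1−p̂)/n + z²/(4n²) = 0.000837566 + 0.000007618 = 0.000845184.
Half-width = 1.645·√0.000845184/1.009081 = 0.04739.
So the interval runs from 0.4327 to 0.5274.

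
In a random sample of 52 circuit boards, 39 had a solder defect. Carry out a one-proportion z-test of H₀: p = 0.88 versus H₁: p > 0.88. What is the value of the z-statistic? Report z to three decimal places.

The sample proportion is 39/52 = 0.75000.
Null standard error: √(0.88·0.12/52) = √0.002030769 = 0.045064.
z = (0.75000 − 0.88)/0.045064 = -0.13000/0.045064 = -2.885.

z = -2.885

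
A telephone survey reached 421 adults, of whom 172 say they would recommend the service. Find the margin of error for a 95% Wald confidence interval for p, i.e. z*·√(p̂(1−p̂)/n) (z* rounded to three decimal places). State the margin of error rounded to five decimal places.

The sample proportion is 172/421 = 0.40855.
Standard error of p̂: √(0.241637/421) = √0.000573960 = 0.023957.
For 95% confidence, z* = 1.960.
ME = 1.960·0.023957 = 0.04696.

ME = 0.04696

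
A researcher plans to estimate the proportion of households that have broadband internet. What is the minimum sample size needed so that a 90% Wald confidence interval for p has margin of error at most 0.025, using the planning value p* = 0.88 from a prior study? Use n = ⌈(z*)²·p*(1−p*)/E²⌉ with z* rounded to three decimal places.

The 90% critical value is z* = 1.645.
p*(1−p*) = 0.88·0.12 = 0.1056.
Required n before rounding: 2.706025 × 0.1056 / 0.025² = 457.210.
Rounding up, n = 458.

n = 458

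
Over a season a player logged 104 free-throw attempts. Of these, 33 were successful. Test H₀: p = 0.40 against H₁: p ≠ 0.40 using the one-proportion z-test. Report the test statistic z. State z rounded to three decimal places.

With x = 33 successes in n = 104, p̂ = 0.31731.
Null standard error: √(0.40·0.60/104) = √0.002307692 = 0.048038.
z = (p̂ − p₀)/SE = (0.31731 − 0.40)/0.048038 = -1.721.

z = -1.721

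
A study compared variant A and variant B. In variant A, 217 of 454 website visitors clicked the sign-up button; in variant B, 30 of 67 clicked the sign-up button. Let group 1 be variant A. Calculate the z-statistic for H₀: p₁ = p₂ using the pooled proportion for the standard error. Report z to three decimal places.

z = 0.462

Sample proportions: p̂₁ = 217/454 = 0.47797 and p̂₂ = 30/67 = 0.44776.
Pooled p̂ = (217+30)/(454+67) = 247/521 = 0.47409.
SE = √[p̂(1−p̂)(1/n₁+1/n₂)] = √[0.47409·0.52591·(1/454+1/67)] ≈ 0.065349.
z = 0.03021/0.065349 = 0.462.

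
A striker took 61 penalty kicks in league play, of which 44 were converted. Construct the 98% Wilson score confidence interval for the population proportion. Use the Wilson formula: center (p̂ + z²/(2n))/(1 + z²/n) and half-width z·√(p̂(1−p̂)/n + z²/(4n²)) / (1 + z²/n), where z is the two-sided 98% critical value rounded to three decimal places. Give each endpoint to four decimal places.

(0.5740, 0.8325)

Here p̂ = 44/61 = 0.72131 and z = 2.326 (z² = 5.410276).
1 + z²/n = 1.088693.
Center = (0.72131 + 0.044347)/1.088693 = 0.70328.
Radicand: p̂(1−p̂)/n + z²/(4n²) = 0.003295430 + 0.000363496 = 0.003658926.
Half-width = 2.326·√0.003658926/1.088693 = 0.12924.
Interval: 0.70328 ± 0.12924 → (0.5740, 0.8325).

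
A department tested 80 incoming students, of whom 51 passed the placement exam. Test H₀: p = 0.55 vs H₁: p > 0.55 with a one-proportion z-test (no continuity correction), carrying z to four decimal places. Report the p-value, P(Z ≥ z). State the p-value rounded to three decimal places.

p-value = 0.058

Sample proportion p̂ = 51/80 = 0.63750.
Under H₀, SE = √(p₀(1−p₀)/n) = √(0.55·0.45/80) = √0.003093750 = 0.055621.
Test statistic (full precision, shown to 4 dp): z = (51/80 − 0.55)/SE₀ ≈ 1.5731.
From the standard normal, P(Z ≥ z) = 0.058.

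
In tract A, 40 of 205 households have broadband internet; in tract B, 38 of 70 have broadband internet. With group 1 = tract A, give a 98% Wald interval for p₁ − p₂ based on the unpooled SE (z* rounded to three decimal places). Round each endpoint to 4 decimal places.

p̂₁ = 0.19512, p̂₂ = 0.54286, so the observed difference is -0.34774.
Unpooled SE = √(p̂₁(1−p̂₁)/n₁ + p̂₂(1−p̂₂)/n₂) = √(0.000766095 + 0.003545190) = 0.065660.
The 98% critical value is z* = 2.326. Margin = 2.326·0.065660 = 0.15273.
CI: -0.34774 ± 0.15273 = (-0.5005, -0.1950).

(-0.5005, -0.1950)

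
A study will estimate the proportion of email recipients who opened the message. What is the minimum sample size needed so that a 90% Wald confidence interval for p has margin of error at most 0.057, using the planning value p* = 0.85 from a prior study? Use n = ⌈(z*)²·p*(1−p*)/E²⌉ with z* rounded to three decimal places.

n = 107

For 90% confidence, z* = 1.645.
p*(1−p*) = 0.1275.
Required n before rounding: 2.706025 × 0.1275 / 0.057² = 106.192.
Rounding up, n = 107.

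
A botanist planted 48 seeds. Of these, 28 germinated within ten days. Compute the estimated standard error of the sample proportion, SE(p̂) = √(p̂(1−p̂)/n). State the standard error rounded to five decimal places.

With x = 28 successes in n = 48, p̂ = 0.58333.
p̂(1−p̂) = 0.243056.
SE = √(0.243056/48) = 0.07116.

SE = 0.07116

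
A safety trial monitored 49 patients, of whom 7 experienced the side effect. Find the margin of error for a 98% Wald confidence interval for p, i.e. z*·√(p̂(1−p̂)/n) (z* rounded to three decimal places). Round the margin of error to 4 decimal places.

The sample proportion is 7/49 = 0.14286.
Standard error of p̂: √(0.122449/49) = √0.002498959 = 0.049990.
For 98% confidence, z* = 2.326.
ME = 2.326·0.049990 = 0.1163.

ME = 0.1163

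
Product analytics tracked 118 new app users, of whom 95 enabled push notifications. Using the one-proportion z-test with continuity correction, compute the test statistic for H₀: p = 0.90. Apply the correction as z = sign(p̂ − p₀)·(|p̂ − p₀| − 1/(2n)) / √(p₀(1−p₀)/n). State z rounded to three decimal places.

z = -3.283

p̂ = 95/118 = 0.80508. p̂ − p₀ = -0.094915.
Continuity correction 1/(2n) = 1/236 = 0.004237.
Corrected numerator: |-0.094915| − 0.004237 = 0.090678.
Null standard error: √(0.90·0.10/118) = √0.000762712 = 0.027617.
z = (−)0.090678/0.027617 = -3.283.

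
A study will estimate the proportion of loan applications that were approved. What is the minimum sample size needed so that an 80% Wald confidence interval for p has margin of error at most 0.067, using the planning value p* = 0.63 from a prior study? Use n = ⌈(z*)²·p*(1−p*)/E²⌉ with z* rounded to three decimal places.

n = 86

z* = 1.282 at the 80% level.
p*(1−p*) = 0.2331.
(z*)²·p*(1−p*)/E² = 1.643524·0.2331/0.004489 = 85.343.
Rounding up, n = 86.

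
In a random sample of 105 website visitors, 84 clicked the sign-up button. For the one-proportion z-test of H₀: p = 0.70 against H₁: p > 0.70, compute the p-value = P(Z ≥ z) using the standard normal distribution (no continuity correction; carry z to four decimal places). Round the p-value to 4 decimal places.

p-value = 0.0127

With x = 84 successes in n = 105, p̂ = 0.80000.
Under H₀, SE = √(p₀(1−p₀)/n) = √(0.70·0.30/105) = √0.002000000 = 0.044721.
z = (p̂ − p₀)/SE = (84/105 − 0.70)/0.044721 ≈ 2.2361.
p-value = P(Z ≥ z) with z = 2.2361 → 0.0127.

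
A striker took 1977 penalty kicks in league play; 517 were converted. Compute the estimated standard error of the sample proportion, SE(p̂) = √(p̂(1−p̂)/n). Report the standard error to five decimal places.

With x = 517 successes in n = 1977, p̂ = 0.26151.
p̂(1−p̂) = 0.26151·0.73849 = 0.193123.
SE = √(0.193123/1977) = √0.000097685 = 0.00988.

SE = 0.00988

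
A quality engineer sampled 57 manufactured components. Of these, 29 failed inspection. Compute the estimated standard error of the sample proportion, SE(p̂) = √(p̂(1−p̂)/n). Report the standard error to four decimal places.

p̂ = 29/57 = 0.50877.
p̂(1−p̂) = 0.50877·0.49123 = 0.249923.
Dividing by n and taking the root: √0.004384614 = 0.0662.

SE = 0.0662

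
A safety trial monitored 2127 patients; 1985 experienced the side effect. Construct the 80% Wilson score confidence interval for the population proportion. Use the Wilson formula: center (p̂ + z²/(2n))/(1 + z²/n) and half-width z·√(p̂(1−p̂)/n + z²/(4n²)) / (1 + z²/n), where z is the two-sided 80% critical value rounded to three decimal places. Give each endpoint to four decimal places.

(0.9260, 0.9398)

p̂ = 1985/2127 = 0.93324; z = 1.282, so z² = 1.643524.
Denominator 1 + z²/n = 1 + 1.643524/2127 = 1.000773.
Center = (0.93324 + 0.000386)/1.000773 = 0.93290.
Radicand: p̂(1−p̂)/n + z²/(4n²) = 0.000029292 + 0.000000091 = 0.000029383.
Half-width = 1.282·√0.000029383/1.000773 = 0.00694.
So the interval runs from 0.9260 to 0.9398.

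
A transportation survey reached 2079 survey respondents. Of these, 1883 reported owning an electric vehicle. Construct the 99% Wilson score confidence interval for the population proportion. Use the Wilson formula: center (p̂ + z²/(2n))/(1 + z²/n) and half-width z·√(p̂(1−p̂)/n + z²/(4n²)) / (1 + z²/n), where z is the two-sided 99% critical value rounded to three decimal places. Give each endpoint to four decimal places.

(0.8879, 0.9210)

Here p̂ = 1883/2079 = 0.90572 and z = 2.576 (z² = 6.635776).
1 + z²/n = 1.003192.
Adjusted center: (0.90572 + z²/(2n))/1.003192 = 0.90443.
Radicand: p̂(1−p̂)/n + z²/(4n²) = 0.000041072 + 0.000000384 = 0.000041456.
Half-width = z·√(radicand)/denom = 2.576·0.006439/1.003192 = 0.01653.
So the interval runs from 0.8879 to 0.9210.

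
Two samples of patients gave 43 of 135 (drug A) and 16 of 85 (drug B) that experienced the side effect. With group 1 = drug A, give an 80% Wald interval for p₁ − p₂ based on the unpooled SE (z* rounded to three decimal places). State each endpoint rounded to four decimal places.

p̂₁ = 0.31852, p̂₂ = 0.18824, so the observed difference is 0.13028.
SE = √(0.001607885 + 0.001797680) = √0.003405565 = 0.058357.
The 80% critical value is z* = 1.282. Margin = 1.282·0.058357 = 0.07481.
CI: 0.13028 ± 0.07481 = (0.0555, 0.2051).

(0.0555, 0.2051)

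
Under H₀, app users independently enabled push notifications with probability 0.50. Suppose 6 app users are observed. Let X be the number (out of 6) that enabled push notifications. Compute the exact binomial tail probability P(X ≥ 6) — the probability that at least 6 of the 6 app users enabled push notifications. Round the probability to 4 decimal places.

X is binomial with n = 6 and p = 0.50.
P(X ≥ 6) = C(6,6)·0.50^6·0.50^0.
= 0.015625 = 0.0156.

P = 0.0156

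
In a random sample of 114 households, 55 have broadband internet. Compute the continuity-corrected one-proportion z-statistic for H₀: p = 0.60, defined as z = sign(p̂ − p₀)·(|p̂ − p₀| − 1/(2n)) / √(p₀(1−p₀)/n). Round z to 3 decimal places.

With x = 55 successes in n = 114, p̂ = 0.48246. p̂ − p₀ = -0.117544.
Continuity correction 1/(2n) = 1/228 = 0.004386.
Corrected numerator: |-0.117544| − 0.004386 = 0.113158.
Under H₀, SE = √(p₀(1−p₀)/n) = √(0.60·0.40/114) = √0.002105263 = 0.045883.
z = (−)0.113158/0.045883 = -2.466.

z = -2.466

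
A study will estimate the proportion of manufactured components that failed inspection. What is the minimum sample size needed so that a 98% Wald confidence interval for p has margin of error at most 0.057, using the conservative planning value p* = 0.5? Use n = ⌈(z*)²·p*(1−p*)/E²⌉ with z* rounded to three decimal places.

n = 417

For 98% confidence, z* = 2.326.
p*(1−p*) = 0.2500.
Required n before rounding: 5.410276 × 0.2500 / 0.057² = 416.303.
⌈416.303⌉ = 417.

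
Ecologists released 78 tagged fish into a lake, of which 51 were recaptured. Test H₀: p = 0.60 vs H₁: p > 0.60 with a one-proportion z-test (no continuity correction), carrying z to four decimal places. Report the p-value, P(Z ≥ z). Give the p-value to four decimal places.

With x = 51 successes in n = 78, p̂ = 0.65385.
Under H₀, SE = √(p₀(1−p₀)/n) = √(0.60·0.40/78) = √0.003076923 = 0.055470.
z = (p̂ − p₀)/SE = (51/78 − 0.60)/0.055470 ≈ 0.9707.
From the standard normal, P(Z ≥ z) = 0.1658.

p-value = 0.1658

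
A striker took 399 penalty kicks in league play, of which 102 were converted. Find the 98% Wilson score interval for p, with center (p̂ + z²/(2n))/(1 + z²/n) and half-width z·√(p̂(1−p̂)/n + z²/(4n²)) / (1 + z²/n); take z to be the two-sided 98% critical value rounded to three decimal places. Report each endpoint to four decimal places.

p̂ = 102/399 = 0.25564; z = 2.326, so z² = 5.410276.
Denominator 1 + z²/n = 1 + 5.410276/399 = 1.013560.
Center = (0.25564 + 0.006780)/1.013560 = 0.25891.
Radicand: p̂(1−p̂)/n + z²/(4n²) = 0.000476912 + 0.000008496 = 0.000485408.
Half-width = z·√(radicand)/denom = 2.326·0.022032/1.013560 = 0.05056.
So the interval runs from 0.2083 to 0.3095.

(0.2083, 0.3095)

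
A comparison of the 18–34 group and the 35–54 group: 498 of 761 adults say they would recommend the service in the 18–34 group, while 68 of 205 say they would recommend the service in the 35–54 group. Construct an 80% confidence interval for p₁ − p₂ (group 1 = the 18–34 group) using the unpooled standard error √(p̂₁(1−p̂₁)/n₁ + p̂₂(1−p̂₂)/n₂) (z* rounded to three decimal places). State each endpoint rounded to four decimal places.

p̂₁ = 498/761 = 0.65440, p̂₂ = 68/205 = 0.33171; p̂₁ − p̂₂ = 0.32269.
Unpooled SE = √(p̂₁(1−p̂₁)/n₁ + p̂₂(1−p̂₂)/n₂) = √(0.000297188 + 0.001081354) = 0.037129.
The 80% critical value is z* = 1.282. Margin = 1.282·0.037129 = 0.04760.
CI: 0.32269 ± 0.04760 = (0.2751, 0.3703).

(0.2751, 0.3703)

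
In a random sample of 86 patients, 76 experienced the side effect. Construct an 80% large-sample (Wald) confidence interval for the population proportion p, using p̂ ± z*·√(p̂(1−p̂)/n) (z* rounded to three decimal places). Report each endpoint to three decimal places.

(0.839, 0.928)

With x = 76 successes in n = 86, p̂ = 0.88372.
Standard error of p̂: √(0.102758/86) = √0.001194863 = 0.034567.
The 80% critical value is z* = 1.282.
Margin = 1.282·0.034567 = 0.04431.
So the interval runs from 0.839 to 0.928.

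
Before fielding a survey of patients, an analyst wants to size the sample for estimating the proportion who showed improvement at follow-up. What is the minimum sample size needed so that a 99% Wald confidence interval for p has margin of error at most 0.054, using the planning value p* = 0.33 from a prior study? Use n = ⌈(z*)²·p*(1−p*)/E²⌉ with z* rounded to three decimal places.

z* = 2.576 at the 99% level.
p*(1−p*) = 0.2211.
(z*)²·p*(1−p*)/E² = 6.635776·0.2211/0.002916 = 503.145.
Rounding up, n = 504.

n = 504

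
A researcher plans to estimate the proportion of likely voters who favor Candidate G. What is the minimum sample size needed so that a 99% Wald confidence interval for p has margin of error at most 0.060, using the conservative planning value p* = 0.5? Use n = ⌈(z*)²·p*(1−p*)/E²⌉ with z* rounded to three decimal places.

n = 461

The 99% critical value is z* = 2.576.
p*(1−p*) = 0.2500.
(z*)²·p*(1−p*)/E² = 6.635776·0.2500/0.003600 = 460.818.
⌈460.818⌉ = 461.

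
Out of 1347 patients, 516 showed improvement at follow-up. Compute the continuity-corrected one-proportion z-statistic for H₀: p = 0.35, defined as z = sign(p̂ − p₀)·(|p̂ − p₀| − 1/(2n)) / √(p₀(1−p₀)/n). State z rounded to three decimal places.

z = 2.516

With x = 516 successes in n = 1347, p̂ = 0.38307. p̂ − p₀ = 0.033073.
1/(2n) = 0.000371.
Corrected numerator: |0.033073| − 0.000371 = 0.032702.
Under H₀, SE = √(p₀(1−p₀)/n) = √(0.35·0.65/1347) = √0.000168894 = 0.012996.
z = +0.032702/0.012996 = 2.516.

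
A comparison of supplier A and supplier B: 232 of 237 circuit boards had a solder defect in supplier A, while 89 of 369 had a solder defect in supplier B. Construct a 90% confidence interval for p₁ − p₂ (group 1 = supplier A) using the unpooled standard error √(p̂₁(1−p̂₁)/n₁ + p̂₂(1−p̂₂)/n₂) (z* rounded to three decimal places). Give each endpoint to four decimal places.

(0.6980, 0.7774)

p̂₁ = 232/237 = 0.97890, p̂₂ = 89/369 = 0.24119; p̂₁ − p̂₂ = 0.73771.
SE = √(0.000087139 + 0.000495985) = √0.000583124 = 0.024148.
z* = 1.645 at the 90% level. Margin = 1.645·0.024148 = 0.03972.
Interval: 0.73771 ± 0.03972 → (0.6980, 0.7774).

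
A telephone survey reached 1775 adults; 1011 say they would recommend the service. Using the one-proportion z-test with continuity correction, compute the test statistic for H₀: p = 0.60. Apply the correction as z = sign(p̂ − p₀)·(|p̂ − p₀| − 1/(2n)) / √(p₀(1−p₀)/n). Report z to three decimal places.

z = -2.592

p̂ = 1011/1775 = 0.56958. p̂ − p₀ = -0.030423.
Continuity correction 1/(2n) = 1/3550 = 0.000282.
Corrected numerator: |-0.030423| − 0.000282 = 0.030141.
SE₀ = √(0.60·0.40/1775) = 0.011628.
z = −0.030141/0.011628 = -2.592.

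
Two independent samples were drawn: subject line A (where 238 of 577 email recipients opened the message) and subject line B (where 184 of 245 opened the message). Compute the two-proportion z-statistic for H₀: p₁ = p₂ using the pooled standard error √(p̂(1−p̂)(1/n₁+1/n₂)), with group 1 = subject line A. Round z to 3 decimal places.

z = -8.882

p̂₁ = 238/577 = 0.41248, p̂₂ = 184/245 = 0.75102.
Pooled p̂ = (238+184)/(577+245) = 422/822 = 0.51338.
SE = √[p̂(1−p̂)(1/n₁+1/n₂)] = √[0.51338·0.48662·(1/577+1/245)] ≈ 0.038114.
z = -0.33854/0.038114 = -8.882.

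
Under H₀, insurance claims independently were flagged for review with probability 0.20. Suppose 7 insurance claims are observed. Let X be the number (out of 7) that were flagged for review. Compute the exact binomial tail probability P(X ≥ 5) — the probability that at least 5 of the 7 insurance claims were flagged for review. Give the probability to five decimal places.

P = 0.00467

X is binomial with n = 7 and p = 0.20.
P(X ≥ 5) = C(7,5)·0.20^5·0.80^2 + C(7,6)·0.20^6·0.80^1 + C(7,7)·0.20^7·0.80^0.
= 0.004301 + 0.000358 + 0.000013 = 0.00467.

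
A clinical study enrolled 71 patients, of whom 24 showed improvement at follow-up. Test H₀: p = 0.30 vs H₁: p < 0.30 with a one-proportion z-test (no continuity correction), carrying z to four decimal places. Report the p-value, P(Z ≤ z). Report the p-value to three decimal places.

p-value = 0.758

p̂ = 24/71 = 0.33803.
Null standard error: √(0.30·0.70/71) = √0.002957746 = 0.054385.
Test statistic (full precision, shown to 4 dp): z = (24/71 − 0.30)/SE₀ ≈ 0.6992.
From the standard normal, P(Z ≤ z) = 0.758.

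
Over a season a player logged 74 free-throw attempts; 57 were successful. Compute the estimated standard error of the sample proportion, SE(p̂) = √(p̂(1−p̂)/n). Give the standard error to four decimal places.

With x = 57 successes in n = 74, p̂ = 0.77027.
p̂(1−p̂) = 0.77027·0.22973 = 0.176954.
Dividing by n and taking the root: √0.002391270 = 0.0489.

SE = 0.0489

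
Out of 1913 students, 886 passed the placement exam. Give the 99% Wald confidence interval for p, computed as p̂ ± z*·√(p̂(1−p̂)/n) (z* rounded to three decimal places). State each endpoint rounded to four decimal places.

p̂ = 886/1913 = 0.46315.
SE(p̂) = √(0.46315·0.53685/1913) = 0.011401.
z* = 2.576 at the 99% level.
Margin of error: 2.576 × 0.011401 = 0.02937.
CI: 0.46315 ± 0.02937 = (0.4338, 0.4925).

(0.4338, 0.4925)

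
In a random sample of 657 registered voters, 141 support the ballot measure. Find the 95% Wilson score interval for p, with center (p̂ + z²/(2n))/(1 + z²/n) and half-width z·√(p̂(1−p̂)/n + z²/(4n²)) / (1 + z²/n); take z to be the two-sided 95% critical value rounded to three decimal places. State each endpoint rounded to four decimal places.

Here p̂ = 141/657 = 0.21461 and z = 1.960 (z² = 3.841600).
Denominator 1 + z²/n = 1 + 3.841600/657 = 1.005847.
Adjusted center: (0.21461 + z²/(2n))/1.005847 = 0.21627.
Radicand: p̂(1−p̂)/n + z²/(4n²) = 0.000256550 + 0.000002225 = 0.000258775.
Half-width = z·√(radicand)/denom = 1.960·0.016086/1.005847 = 0.03135.
CI: 0.21627 ± 0.03135 = (0.1849, 0.2476).

(0.1849, 0.2476)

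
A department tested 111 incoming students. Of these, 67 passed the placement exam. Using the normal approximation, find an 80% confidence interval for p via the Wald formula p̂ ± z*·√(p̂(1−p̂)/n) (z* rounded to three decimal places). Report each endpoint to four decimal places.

The sample proportion is 67/111 = 0.60360.
SE(p̂) = √(0.60360·0.39640/111) = 0.046428.
For 80% confidence, z* = 1.282.
Margin = 1.282·0.046428 = 0.05952.
CI: 0.60360 ± 0.05952 = (0.5441, 0.6631).

(0.5441, 0.6631)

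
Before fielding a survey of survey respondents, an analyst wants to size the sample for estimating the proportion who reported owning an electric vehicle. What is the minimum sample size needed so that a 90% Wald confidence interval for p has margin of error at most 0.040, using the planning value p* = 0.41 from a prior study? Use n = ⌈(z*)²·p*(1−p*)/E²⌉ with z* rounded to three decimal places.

n = 410

z* = 1.645 at the 90% level.
p*(1−p*) = 0.41·0.59 = 0.2419.
(z*)²·p*(1−p*)/E² = 2.706025·0.2419/0.001600 = 409.117.
⌈409.117⌉ = 410.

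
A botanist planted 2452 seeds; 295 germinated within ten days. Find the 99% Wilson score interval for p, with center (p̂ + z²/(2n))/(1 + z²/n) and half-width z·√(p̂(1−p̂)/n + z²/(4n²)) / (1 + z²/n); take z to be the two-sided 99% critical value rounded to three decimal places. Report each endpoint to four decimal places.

Here p̂ = 295/2452 = 0.12031 and z = 2.576 (z² = 6.635776).
1 + z²/n = 1.002706.
Adjusted center: (0.12031 + z²/(2n))/1.002706 = 0.12133.
Radicand: p̂(1−p̂)/n + z²/(4n²) = 0.000043163 + 0.000000276 = 0.000043439.
Half-width = 2.576·√0.000043439/1.002706 = 0.01693.
CI: 0.12133 ± 0.01693 = (0.1044, 0.1383).

(0.1044, 0.1383)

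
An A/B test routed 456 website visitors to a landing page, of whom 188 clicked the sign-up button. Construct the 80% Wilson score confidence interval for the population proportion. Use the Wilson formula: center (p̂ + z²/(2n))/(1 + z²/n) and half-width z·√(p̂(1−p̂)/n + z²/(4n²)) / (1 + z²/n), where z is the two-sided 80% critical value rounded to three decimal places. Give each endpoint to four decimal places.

(0.3831, 0.4421)

p̂ = 188/456 = 0.41228; z = 1.282, so z² = 1.643524.
Denominator 1 + z²/n = 1 + 1.643524/456 = 1.003604.
Center = (0.41228 + 0.001802)/1.003604 = 0.41260.
Radicand: p̂(1−p̂)/n + z²/(4n²) = 0.000531371 + 0.000001976 = 0.000533347.
Half-width = 1.282·√0.000533347/1.003604 = 0.02950.
Interval: 0.41260 ± 0.02950 → (0.3831, 0.4421).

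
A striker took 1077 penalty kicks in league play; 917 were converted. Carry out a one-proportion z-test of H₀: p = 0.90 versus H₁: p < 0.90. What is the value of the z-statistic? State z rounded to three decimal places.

z = -5.312

With x = 917 successes in n = 1077, p̂ = 0.85144.
SE₀ = √(0.90·0.10/1077) = 0.009141.
z = (p̂ − p₀)/SE = (0.85144 − 0.90)/0.009141 = -5.312.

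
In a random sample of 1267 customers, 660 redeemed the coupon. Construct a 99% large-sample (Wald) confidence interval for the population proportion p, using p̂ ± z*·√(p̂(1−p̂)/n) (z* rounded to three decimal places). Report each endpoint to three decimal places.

p̂ = 660/1267 = 0.52092.
SE(p̂) = √(0.52092·0.47908/1267) = 0.014035.
For 99% confidence, z* = 2.576.
Margin = 2.576·0.014035 = 0.03615.
So the interval runs from 0.485 to 0.557.

(0.485, 0.557)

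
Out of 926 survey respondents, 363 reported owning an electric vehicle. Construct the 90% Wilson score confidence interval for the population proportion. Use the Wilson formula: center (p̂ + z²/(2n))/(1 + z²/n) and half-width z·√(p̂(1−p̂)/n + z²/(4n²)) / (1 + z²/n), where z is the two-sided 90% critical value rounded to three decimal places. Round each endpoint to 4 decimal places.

(0.3660, 0.4187)

Here p̂ = 363/926 = 0.39201 and z = 1.645 (z² = 2.706025).
1 + z²/n = 1.002922.
Adjusted center: (0.39201 + z²/(2n))/1.002922 = 0.39232.
Radicand: p̂(1−p̂)/n + z²/(4n²) = 0.000257384 + 0.000000789 = 0.000258173.
Half-width = z·√(radicand)/denom = 1.645·0.016068/1.002922 = 0.02635.
So the interval runs from 0.3660 to 0.4187.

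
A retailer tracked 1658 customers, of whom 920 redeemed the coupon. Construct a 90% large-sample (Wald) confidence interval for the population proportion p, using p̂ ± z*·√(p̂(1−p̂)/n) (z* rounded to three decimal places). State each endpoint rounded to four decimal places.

With x = 920 successes in n = 1658, p̂ = 0.55489.
SE(p̂) = √(0.55489·0.44511/1658) = 0.012205.
The 90% critical value is z* = 1.645.
Margin = 1.645·0.012205 = 0.02008.
So the interval runs from 0.5348 to 0.5750.

(0.5348, 0.5750)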